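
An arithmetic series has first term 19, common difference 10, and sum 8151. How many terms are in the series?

Using S = n/2 × [2a + (n-1)d]
8151 = n/2 × [2(19) + (n-1)(10)]
8151 = n/2 × [38 + 10n - 10]
16302 = n × [28 + 10n]
10n² + (28)n - 16302 = 0
Discriminant: Δ = (28)² - 4(10)(-16302) = 784 + 652080 = 652864
√Δ = 808
n = [-(28) + √Δ] / (2·10) = (-28 + 808) / 20 = 780 / 20 = 39
(The negative root is discarded since n must be a positive integer.)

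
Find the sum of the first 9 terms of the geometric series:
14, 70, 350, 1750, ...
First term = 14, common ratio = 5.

Sₙ = a(1 - rⁿ) / (1 - r)
S_9 = 14(1 - 5^9) / (1 - 5)
S_9 = 14(1 - 1953125) / (-4)
S_9 = 6835934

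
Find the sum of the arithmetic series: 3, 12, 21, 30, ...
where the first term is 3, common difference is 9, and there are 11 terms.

Sₙ = n/2 × (first + last)
Last term = a + (n-1)d = 3 + (11-1)×9 = 93
S_11 = 11/2 × (3 + 93)
S_11 = 11/2 × 96 = 528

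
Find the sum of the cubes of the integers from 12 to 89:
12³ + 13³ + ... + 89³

Use ∑_{k=1}^{n} k³ = [n(n+1)/2]², then subtract the first 11 terms.
∑_{k=1}^{89} k³ = [89×90/2]² = 4005² = 16040025
∑_{k=1}^{11} k³ = [11×12/2]² = 66² = 4356
∑_{k=12}^{89} k³ = 16040025 - 4356 = 16035669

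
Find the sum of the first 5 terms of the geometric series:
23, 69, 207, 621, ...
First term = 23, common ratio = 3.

Sₙ = a(1 - rⁿ) / (1 - r)
S_5 = 23(1 - 3^5) / (1 - 3)
S_5 = 23(1 - 243) / (-2)
S_5 = 2783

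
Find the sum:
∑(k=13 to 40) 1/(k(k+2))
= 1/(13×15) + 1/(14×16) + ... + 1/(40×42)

Partial fractions: 1/(k(k+2)) = (1/2)[1/k - 1/(k+2)]
Telescoping leaves the first two and last two terms:
= (1/2)[1/13 + 1/14 - 1/41 - 1/42]
= 1121/22386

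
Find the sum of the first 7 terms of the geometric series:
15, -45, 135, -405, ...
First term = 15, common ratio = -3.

Sₙ = a(1 - rⁿ) / (1 - r)
S_7 = 15(1 - (-3)^7) / (1 - (-3))
S_7 = 15(1 - (-2187)) / (4)
S_7 = 8205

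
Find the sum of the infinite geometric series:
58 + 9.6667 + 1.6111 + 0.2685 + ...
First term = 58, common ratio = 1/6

For |r| < 1, S = a / (1 - r)
S = 58 / (1 - (1/6))
S = 58 / (5/6)
S = 348/5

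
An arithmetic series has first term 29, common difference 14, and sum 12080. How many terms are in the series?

Using S = n/2 × [2a + (n-1)d]
12080 = n/2 × [2(29) + (n-1)(14)]
12080 = n/2 × [58 + 14n - 14]
24160 = n × [44 + 14n]
14n² + (44)n - 24160 = 0
Discriminant: Δ = (44)² - 4(14)(-24160) = 1936 + 1352960 = 1354896
√Δ = 1164
n = [-(44) + √Δ] / (2·14) = (-44 + 1164) / 28 = 1120 / 28 = 40
(The negative root is discarded since n must be a positive integer.)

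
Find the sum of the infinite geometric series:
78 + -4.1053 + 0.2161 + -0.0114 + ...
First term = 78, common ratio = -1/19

For |r| < 1, S = a / (1 - r)
S = 78 / (1 - (-1/19))
S = 78 / (20/19)
S = 741/10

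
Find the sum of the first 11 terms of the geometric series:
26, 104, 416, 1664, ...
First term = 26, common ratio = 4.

Sₙ = a(1 - rⁿ) / (1 - r)
S_11 = 26(1 - 4^11) / (1 - 4)
S_11 = 26(1 - 4194304) / (-3)
S_11 = 36350626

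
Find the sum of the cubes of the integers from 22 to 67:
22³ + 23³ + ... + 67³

Use ∑_{k=1}^{n} k³ = [n(n+1)/2]², then subtract the first 21 terms.
∑_{k=1}^{67} k³ = [67×68/2]² = 2278² = 5189284
∑_{k=1}^{21} k³ = [21×22/2]² = 231² = 53361
∑_{k=22}^{67} k³ = 5189284 - 53361 = 5135923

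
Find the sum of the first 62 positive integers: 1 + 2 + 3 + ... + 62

Formula: ∑k = n(n+1)/2
= 62×63/2
= 3906/2
= 1953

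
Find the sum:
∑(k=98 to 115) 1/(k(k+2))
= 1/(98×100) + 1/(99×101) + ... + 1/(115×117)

Partial fractions: 1/(k(k+2)) = (1/2)[1/k - 1/(k+2)]
Telescoping leaves the first two and last two terms:
= (1/2)[1/98 + 1/99 - 1/116 - 1/117]
= 22951/14630616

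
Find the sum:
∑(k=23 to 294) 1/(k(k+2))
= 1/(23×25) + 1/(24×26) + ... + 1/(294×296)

Partial fractions: 1/(k(k+2)) = (1/2)[1/k - 1/(k+2)]
Telescoping leaves the first two and last two terms:
= (1/2)[1/23 + 1/24 - 1/295 - 1/296]
= 236113/6025080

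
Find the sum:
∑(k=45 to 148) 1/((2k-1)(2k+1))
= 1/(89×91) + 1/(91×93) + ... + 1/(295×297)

Partial fractions: 1/((2k-1)(2k+1)) = (1/2)[1/(2k-1) - 1/(2k+1)]
The series telescopes:
= (1/2)[1/89 - 1/297]
= 104/26433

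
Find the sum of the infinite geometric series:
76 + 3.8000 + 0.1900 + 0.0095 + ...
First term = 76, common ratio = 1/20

For |r| < 1, S = a / (1 - r)
S = 76 / (1 - (1/20))
S = 76 / (19/20)
S = 80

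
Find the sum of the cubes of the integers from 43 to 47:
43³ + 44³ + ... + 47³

Use ∑_{k=1}^{n} k³ = [n(n+1)/2]², then subtract the first 42 terms.
∑_{k=1}^{47} k³ = [47×48/2]² = 1128² = 1272384
∑_{k=1}^{42} k³ = [42×43/2]² = 903² = 815409
∑_{k=43}^{47} k³ = 1272384 - 815409 = 456975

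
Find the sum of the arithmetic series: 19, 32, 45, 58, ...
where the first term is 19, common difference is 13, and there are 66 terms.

Sₙ = n/2 × (first + last)
Last term = a + (n-1)d = 19 + (66-1)×13 = 864
S_66 = 66/2 × (19 + 864)
S_66 = 66/2 × 883 = 29139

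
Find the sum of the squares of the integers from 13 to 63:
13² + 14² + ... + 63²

Use ∑_{k=1}^{n} k² = n(n+1)(2n+1)/6, then subtract the first 12 terms.
∑_{k=1}^{63} k² = 63×64×127/6 = 85344
∑_{k=1}^{12} k² = 12×13×25/6 = 650
∑_{k=13}^{63} k² = 85344 - 650 = 84694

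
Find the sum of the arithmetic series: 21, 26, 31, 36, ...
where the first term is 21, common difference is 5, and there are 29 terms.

Sₙ = n/2 × (first + last)
Last term = a + (n-1)d = 21 + (29-1)×5 = 161
S_29 = 29/2 × (21 + 161)
S_29 = 29/2 × 182 = 2639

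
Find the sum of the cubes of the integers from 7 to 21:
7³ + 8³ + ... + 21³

Use ∑_{k=1}^{n} k³ = [n(n+1)/2]², then subtract the first 6 terms.
∑_{k=1}^{21} k³ = [21×22/2]² = 231² = 53361
∑_{k=1}^{6} k³ = [6×7/2]² = 21² = 441
∑_{k=7}^{21} k³ = 53361 - 441 = 52920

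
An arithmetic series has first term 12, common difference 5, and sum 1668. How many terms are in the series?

Using S = n/2 × [2a + (n-1)d]
1668 = n/2 × [2(12) + (n-1)(5)]
1668 = n/2 × [24 + 5n - 5]
3336 = n × [19 + 5n]
5n² + (19)n - 3336 = 0
Discriminant: Δ = (19)² - 4(5)(-3336) = 361 + 66720 = 67081
√Δ = 259
n = [-(19) + √Δ] / (2·5) = (-19 + 259) / 10 = 240 / 10 = 24
(The negative root is discarded since n must be a positive integer.)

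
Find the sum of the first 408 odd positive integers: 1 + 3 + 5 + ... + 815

Sum of first n odd numbers = n²
= 408²
= 166464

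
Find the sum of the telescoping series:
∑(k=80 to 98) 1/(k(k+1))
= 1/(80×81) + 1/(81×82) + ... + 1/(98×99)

Partial fractions: 1/(k(k+1)) = 1/k - 1/(k+1)
The series telescopes:
= (1/80 - 1/81) + (1/81 - 1/82) + ... + (1/98 - 1/99)
= 1/80 - 1/99
= 19/7920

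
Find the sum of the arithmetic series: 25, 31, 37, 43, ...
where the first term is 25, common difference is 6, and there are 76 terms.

Sₙ = n/2 × (first + last)
Last term = a + (n-1)d = 25 + (76-1)×6 = 475
S_76 = 76/2 × (25 + 475)
S_76 = 76/2 × 500 = 19000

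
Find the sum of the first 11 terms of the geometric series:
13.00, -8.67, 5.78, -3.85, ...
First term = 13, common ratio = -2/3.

Sₙ = a(1 - rⁿ) / (1 - r)
S_11 = 13(1 - (-2/3)^11) / (1 - (-2/3))
S_11 = 13(1 - (-2048/177147)) / (5/3)
S_11 = 465907/59049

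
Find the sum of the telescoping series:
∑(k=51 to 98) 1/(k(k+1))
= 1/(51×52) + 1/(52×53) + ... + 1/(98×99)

Partial fractions: 1/(k(k+1)) = 1/k - 1/(k+1)
The series telescopes:
= (1/51 - 1/52) + (1/52 - 1/53) + ... + (1/98 - 1/99)
= 1/51 - 1/99
= 16/1683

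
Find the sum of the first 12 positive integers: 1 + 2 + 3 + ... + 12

Formula: ∑k = n(n+1)/2
= 12×13/2
= 156/2
= 78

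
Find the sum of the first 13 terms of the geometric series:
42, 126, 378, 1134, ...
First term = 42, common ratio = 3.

Sₙ = a(1 - rⁿ) / (1 - r)
S_13 = 42(1 - 3^13) / (1 - 3)
S_13 = 42(1 - 1594323) / (-2)
S_13 = 33480762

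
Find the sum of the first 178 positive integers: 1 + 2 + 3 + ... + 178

Formula: ∑k = n(n+1)/2
= 178×179/2
= 31862/2
= 15931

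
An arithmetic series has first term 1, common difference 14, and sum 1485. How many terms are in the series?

Using S = n/2 × [2a + (n-1)d]
1485 = n/2 × [2(1) + (n-1)(14)]
1485 = n/2 × [2 + 14n - 14]
2970 = n × [-12 + 14n]
14n² + (-12)n - 2970 = 0
Discriminant: Δ = (-12)² - 4(14)(-2970) = 144 + 166320 = 166464
√Δ = 408
n = [-(-12) + √Δ] / (2·14) = (12 + 408) / 28 = 420 / 28 = 15
(The negative root is discarded since n must be a positive integer.)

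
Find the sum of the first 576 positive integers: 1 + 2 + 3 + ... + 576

Formula: ∑k = n(n+1)/2
= 576×577/2
= 332352/2
= 166176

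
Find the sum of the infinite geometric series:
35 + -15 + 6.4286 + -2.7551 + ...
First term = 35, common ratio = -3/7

For |r| < 1, S = a / (1 - r)
S = 35 / (1 - (-3/7))
S = 35 / (10/7)
S = 49/2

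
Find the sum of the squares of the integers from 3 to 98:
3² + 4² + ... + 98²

Use ∑_{k=1}^{n} k² = n(n+1)(2n+1)/6, then subtract the first 2 terms.
∑_{k=1}^{98} k² = 98×99×197/6 = 318549
∑_{k=1}^{2} k² = 2×3×5/6 = 5
∑_{k=3}^{98} k² = 318549 - 5 = 318544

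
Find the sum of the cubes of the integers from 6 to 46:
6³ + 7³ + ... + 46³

Use ∑_{k=1}^{n} k³ = [n(n+1)/2]², then subtract the first 5 terms.
∑_{k=1}^{46} k³ = [46×47/2]² = 1081² = 1168561
∑_{k=1}^{5} k³ = [5×6/2]² = 15² = 225
∑_{k=6}^{46} k³ = 1168561 - 225 = 1168336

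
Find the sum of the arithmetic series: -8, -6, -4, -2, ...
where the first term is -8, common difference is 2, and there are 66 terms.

Sₙ = n/2 × (first + last)
Last term = a + (n-1)d = -8 + (66-1)×2 = 122
S_66 = 66/2 × (-8 + 122)
S_66 = 66/2 × 114 = 3762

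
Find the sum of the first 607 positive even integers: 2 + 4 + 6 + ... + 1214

Sum of first n even numbers = n(n+1)
= 607×608
= 369056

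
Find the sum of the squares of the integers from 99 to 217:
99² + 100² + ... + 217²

Use ∑_{k=1}^{n} k² = n(n+1)(2n+1)/6, then subtract the first 98 terms.
∑_{k=1}^{217} k² = 217×218×435/6 = 3429685
∑_{k=1}^{98} k² = 98×99×197/6 = 318549
∑_{k=99}^{217} k² = 3429685 - 318549 = 3111136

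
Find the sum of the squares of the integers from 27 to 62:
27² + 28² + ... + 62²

Use ∑_{k=1}^{n} k² = n(n+1)(2n+1)/6, then subtract the first 26 terms.
∑_{k=1}^{62} k² = 62×63×125/6 = 81375
∑_{k=1}^{26} k² = 26×27×53/6 = 6201
∑_{k=27}^{62} k² = 81375 - 6201 = 75174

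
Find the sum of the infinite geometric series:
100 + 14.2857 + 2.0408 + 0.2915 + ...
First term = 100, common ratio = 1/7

For |r| < 1, S = a / (1 - r)
S = 100 / (1 - (1/7))
S = 100 / (6/7)
S = 350/3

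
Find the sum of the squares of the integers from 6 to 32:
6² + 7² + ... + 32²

Use ∑_{k=1}^{n} k² = n(n+1)(2n+1)/6, then subtract the first 5 terms.
∑_{k=1}^{32} k² = 32×33×65/6 = 11440
∑_{k=1}^{5} k² = 5×6×11/6 = 55
∑_{k=6}^{32} k² = 11440 - 55 = 11385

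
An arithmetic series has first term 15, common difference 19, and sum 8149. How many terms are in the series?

Using S = n/2 × [2a + (n-1)d]
8149 = n/2 × [2(15) + (n-1)(19)]
8149 = n/2 × [30 + 19n - 19]
16298 = n × [11 + 19n]
19n² + (11)n - 16298 = 0
Discriminant: Δ = (11)² - 4(19)(-16298) = 121 + 1238648 = 1238769
√Δ = 1113
n = [-(11) + √Δ] / (2·19) = (-11 + 1113) / 38 = 1102 / 38 = 29
(The negative root is discarded since n must be a positive integer.)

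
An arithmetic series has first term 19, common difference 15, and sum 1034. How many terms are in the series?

Using S = n/2 × [2a + (n-1)d]
1034 = n/2 × [2(19) + (n-1)(15)]
1034 = n/2 × [38 + 15n - 15]
2068 = n × [23 + 15n]
15n² + (23)n - 2068 = 0
Discriminant: Δ = (23)² - 4(15)(-2068) = 529 + 124080 = 124609
√Δ = 353
n = [-(23) + √Δ] / (2·15) = (-23 + 353) / 30 = 330 / 30 = 11
(The negative root is discarded since n must be a positive integer.)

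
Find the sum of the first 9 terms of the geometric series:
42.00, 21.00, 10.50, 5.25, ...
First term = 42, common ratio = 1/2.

Sₙ = a(1 - rⁿ) / (1 - r)
S_9 = 42(1 - (1/2)^9) / (1 - (1/2))
S_9 = 42(1 - (1/512)) / (1/2)
S_9 = 10731/128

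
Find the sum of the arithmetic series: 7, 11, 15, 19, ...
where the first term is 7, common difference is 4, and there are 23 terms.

Sₙ = n/2 × (first + last)
Last term = a + (n-1)d = 7 + (23-1)×4 = 95
S_23 = 23/2 × (7 + 95)
S_23 = 23/2 × 102 = 1173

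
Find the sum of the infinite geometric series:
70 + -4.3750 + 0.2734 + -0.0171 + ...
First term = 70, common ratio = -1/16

For |r| < 1, S = a / (1 - r)
S = 70 / (1 - (-1/16))
S = 70 / (17/16)
S = 1120/17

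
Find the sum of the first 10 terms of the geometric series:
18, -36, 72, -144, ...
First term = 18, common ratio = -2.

Sₙ = a(1 - rⁿ) / (1 - r)
S_10 = 18(1 - (-2)^10) / (1 - (-2))
S_10 = 18(1 - 1024) / (3)
S_10 = -6138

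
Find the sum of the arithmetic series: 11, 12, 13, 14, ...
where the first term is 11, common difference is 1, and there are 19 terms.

Sₙ = n/2 × (first + last)
Last term = a + (n-1)d = 11 + (19-1)×1 = 29
S_19 = 19/2 × (11 + 29)
S_19 = 19/2 × 40 = 380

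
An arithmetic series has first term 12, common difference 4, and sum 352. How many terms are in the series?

Using S = n/2 × [2a + (n-1)d]
352 = n/2 × [2(12) + (n-1)(4)]
352 = n/2 × [24 + 4n - 4]
704 = n × [20 + 4n]
4n² + (20)n - 704 = 0
Discriminant: Δ = (20)² - 4(4)(-704) = 400 + 11264 = 11664
√Δ = 108
n = [-(20) + √Δ] / (2·4) = (-20 + 108) / 8 = 88 / 8 = 11
(The negative root is discarded since n must be a positive integer.)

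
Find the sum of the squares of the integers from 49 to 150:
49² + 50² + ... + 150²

Use ∑_{k=1}^{n} k² = n(n+1)(2n+1)/6, then subtract the first 48 terms.
∑_{k=1}^{150} k² = 150×151×301/6 = 1136275
∑_{k=1}^{48} k² = 48×49×97/6 = 38024
∑_{k=49}^{150} k² = 1136275 - 38024 = 1098251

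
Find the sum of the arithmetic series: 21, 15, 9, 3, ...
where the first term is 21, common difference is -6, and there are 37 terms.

Sₙ = n/2 × (first + last)
Last term = a + (n-1)d = 21 + (37-1)×(-6) = -195
S_37 = 37/2 × (21 + (-195))
S_37 = 37/2 × (-174) = -3219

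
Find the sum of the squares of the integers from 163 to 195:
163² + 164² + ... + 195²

Use ∑_{k=1}^{n} k² = n(n+1)(2n+1)/6, then subtract the first 162 terms.
∑_{k=1}^{195} k² = 195×196×391/6 = 2490670
∑_{k=1}^{162} k² = 162×163×325/6 = 1430325
∑_{k=163}^{195} k² = 2490670 - 1430325 = 1060345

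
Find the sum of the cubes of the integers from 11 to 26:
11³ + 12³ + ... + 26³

Use ∑_{k=1}^{n} k³ = [n(n+1)/2]², then subtract the first 10 terms.
∑_{k=1}^{26} k³ = [26×27/2]² = 351² = 123201
∑_{k=1}^{10} k³ = [10×11/2]² = 55² = 3025
∑_{k=11}^{26} k³ = 123201 - 3025 = 120176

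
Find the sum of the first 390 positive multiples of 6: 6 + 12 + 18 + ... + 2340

Factor out 6: = 6(1 + 2 + ... + 390) = 6 × n(n+1)/2
= 6 × 390×391/2
= 6 × 76245
= 457470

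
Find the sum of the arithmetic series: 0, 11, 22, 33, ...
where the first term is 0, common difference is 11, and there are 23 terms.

Sₙ = n/2 × (first + last)
Last term = a + (n-1)d = 0 + (23-1)×11 = 242
S_23 = 23/2 × (0 + 242)
S_23 = 23/2 × 242 = 2783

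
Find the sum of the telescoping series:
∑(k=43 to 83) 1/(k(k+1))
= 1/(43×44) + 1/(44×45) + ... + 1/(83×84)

Partial fractions: 1/(k(k+1)) = 1/k - 1/(k+1)
The series telescopes:
= (1/43 - 1/44) + (1/44 - 1/45) + ... + (1/83 - 1/84)
= 1/43 - 1/84
= 41/3612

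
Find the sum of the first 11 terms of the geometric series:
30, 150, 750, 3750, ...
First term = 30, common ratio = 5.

Sₙ = a(1 - rⁿ) / (1 - r)
S_11 = 30(1 - 5^11) / (1 - 5)
S_11 = 30(1 - 48828125) / (-4)
S_11 = 366210930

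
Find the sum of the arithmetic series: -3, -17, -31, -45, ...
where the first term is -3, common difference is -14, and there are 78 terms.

Sₙ = n/2 × (first + last)
Last term = a + (n-1)d = -3 + (78-1)×(-14) = -1081
S_78 = 78/2 × (-3 + (-1081))
S_78 = 78/2 × (-1084) = -42276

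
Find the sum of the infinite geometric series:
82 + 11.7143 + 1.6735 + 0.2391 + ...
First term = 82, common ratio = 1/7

For |r| < 1, S = a / (1 - r)
S = 82 / (1 - (1/7))
S = 82 / (6/7)
S = 287/3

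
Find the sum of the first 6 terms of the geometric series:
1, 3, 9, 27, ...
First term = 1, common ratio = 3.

Sₙ = a(1 - rⁿ) / (1 - r)
S_6 = 1(1 - 3^6) / (1 - 3)
S_6 = 1(1 - 729) / (-2)
S_6 = 364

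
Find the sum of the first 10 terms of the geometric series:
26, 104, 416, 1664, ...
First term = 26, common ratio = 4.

Sₙ = a(1 - rⁿ) / (1 - r)
S_10 = 26(1 - 4^10) / (1 - 4)
S_10 = 26(1 - 1048576) / (-3)
S_10 = 9087650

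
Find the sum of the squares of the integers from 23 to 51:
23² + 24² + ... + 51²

Use ∑_{k=1}^{n} k² = n(n+1)(2n+1)/6, then subtract the first 22 terms.
∑_{k=1}^{51} k² = 51×52×103/6 = 45526
∑_{k=1}^{22} k² = 22×23×45/6 = 3795
∑_{k=23}^{51} k² = 45526 - 3795 = 41731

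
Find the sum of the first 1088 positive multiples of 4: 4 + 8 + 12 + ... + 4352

Factor out 4: = 4(1 + 2 + ... + 1088) = 4 × n(n+1)/2
= 4 × 1088×1089/2
= 4 × 592416
= 2369664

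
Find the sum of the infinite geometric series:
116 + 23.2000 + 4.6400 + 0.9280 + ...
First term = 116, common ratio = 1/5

For |r| < 1, S = a / (1 - r)
S = 116 / (1 - (1/5))
S = 116 / (4/5)
S = 145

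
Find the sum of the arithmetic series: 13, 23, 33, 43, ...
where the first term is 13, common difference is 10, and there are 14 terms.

Sₙ = n/2 × (first + last)
Last term = a + (n-1)d = 13 + (14-1)×10 = 143
S_14 = 14/2 × (13 + 143)
S_14 = 14/2 × 156 = 1092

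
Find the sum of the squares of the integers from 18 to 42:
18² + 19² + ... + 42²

Use ∑_{k=1}^{n} k² = n(n+1)(2n+1)/6, then subtract the first 17 terms.
∑_{k=1}^{42} k² = 42×43×85/6 = 25585
∑_{k=1}^{17} k² = 17×18×35/6 = 1785
∑_{k=18}^{42} k² = 25585 - 1785 = 23800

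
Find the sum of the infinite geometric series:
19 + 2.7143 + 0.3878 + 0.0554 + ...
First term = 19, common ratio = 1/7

For |r| < 1, S = a / (1 - r)
S = 19 / (1 - (1/7))
S = 19 / (6/7)
S = 133/6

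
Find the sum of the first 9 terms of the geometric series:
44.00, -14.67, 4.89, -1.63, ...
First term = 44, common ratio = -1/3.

Sₙ = a(1 - rⁿ) / (1 - r)
S_9 = 44(1 - (-1/3)^9) / (1 - (-1/3))
S_9 = 44(1 - (-1/19683)) / (4/3)
S_9 = 216524/6561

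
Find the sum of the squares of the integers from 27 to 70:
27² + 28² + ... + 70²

Use ∑_{k=1}^{n} k² = n(n+1)(2n+1)/6, then subtract the first 26 terms.
∑_{k=1}^{70} k² = 70×71×141/6 = 116795
∑_{k=1}^{26} k² = 26×27×53/6 = 6201
∑_{k=27}^{70} k² = 116795 - 6201 = 110594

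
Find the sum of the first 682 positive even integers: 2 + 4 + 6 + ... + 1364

Sum of first n even numbers = n(n+1)
= 682×683
= 465806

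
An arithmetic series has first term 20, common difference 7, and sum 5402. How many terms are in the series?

Using S = n/2 × [2a + (n-1)d]
5402 = n/2 × [2(20) + (n-1)(7)]
5402 = n/2 × [40 + 7n - 7]
10804 = n × [33 + 7n]
7n² + (33)n - 10804 = 0
Discriminant: Δ = (33)² - 4(7)(-10804) = 1089 + 302512 = 303601
√Δ = 551
n = [-(33) + √Δ] / (2·7) = (-33 + 551) / 14 = 518 / 14 = 37
(The negative root is discarded since n must be a positive integer.)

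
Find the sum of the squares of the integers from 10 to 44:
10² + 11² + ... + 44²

Use ∑_{k=1}^{n} k² = n(n+1)(2n+1)/6, then subtract the first 9 terms.
∑_{k=1}^{44} k² = 44×45×89/6 = 29370
∑_{k=1}^{9} k² = 9×10×19/6 = 285
∑_{k=10}^{44} k² = 29370 - 285 = 29085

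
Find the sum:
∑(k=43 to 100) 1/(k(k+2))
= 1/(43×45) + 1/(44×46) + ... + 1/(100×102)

Partial fractions: 1/(k(k+2)) = (1/2)[1/k - 1/(k+2)]
Telescoping leaves the first two and last two terms:
= (1/2)[1/43 + 1/44 - 1/101 - 1/102]
= 256099/19491384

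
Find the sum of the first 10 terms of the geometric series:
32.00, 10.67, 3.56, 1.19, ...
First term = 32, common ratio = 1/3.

Sₙ = a(1 - rⁿ) / (1 - r)
S_10 = 32(1 - (1/3)^10) / (1 - (1/3))
S_10 = 32(1 - (1/59049)) / (2/3)
S_10 = 944768/19683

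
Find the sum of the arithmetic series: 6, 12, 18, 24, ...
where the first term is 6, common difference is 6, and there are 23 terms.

Sₙ = n/2 × (first + last)
Last term = a + (n-1)d = 6 + (23-1)×6 = 138
S_23 = 23/2 × (6 + 138)
S_23 = 23/2 × 144 = 1656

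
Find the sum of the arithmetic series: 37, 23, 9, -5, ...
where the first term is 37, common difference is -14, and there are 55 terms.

Sₙ = n/2 × (first + last)
Last term = a + (n-1)d = 37 + (55-1)×(-14) = -719
S_55 = 55/2 × (37 + (-719))
S_55 = 55/2 × (-682) = -18755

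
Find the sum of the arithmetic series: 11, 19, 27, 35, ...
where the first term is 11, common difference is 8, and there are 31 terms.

Sₙ = n/2 × (first + last)
Last term = a + (n-1)d = 11 + (31-1)×8 = 251
S_31 = 31/2 × (11 + 251)
S_31 = 31/2 × 262 = 4061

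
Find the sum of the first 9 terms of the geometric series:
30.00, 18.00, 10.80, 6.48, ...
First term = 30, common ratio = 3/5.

Sₙ = a(1 - rⁿ) / (1 - r)
S_9 = 30(1 - (3/5)^9) / (1 - (3/5))
S_9 = 30(1 - (19683/1953125)) / (2/5)
S_9 = 5800326/78125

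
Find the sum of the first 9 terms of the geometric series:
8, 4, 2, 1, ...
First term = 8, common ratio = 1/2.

Sₙ = a(1 - rⁿ) / (1 - r)
S_9 = 8(1 - (1/2)^9) / (1 - (1/2))
S_9 = 8(1 - (1/512)) / (1/2)
S_9 = 511/32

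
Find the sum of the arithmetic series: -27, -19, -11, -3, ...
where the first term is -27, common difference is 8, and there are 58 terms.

Sₙ = n/2 × (first + last)
Last term = a + (n-1)d = -27 + (58-1)×8 = 429
S_58 = 58/2 × (-27 + 429)
S_58 = 58/2 × 402 = 11658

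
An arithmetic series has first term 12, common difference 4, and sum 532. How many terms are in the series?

Using S = n/2 × [2a + (n-1)d]
532 = n/2 × [2(12) + (n-1)(4)]
532 = n/2 × [24 + 4n - 4]
1064 = n × [20 + 4n]
4n² + (20)n - 1064 = 0
Discriminant: Δ = (20)² - 4(4)(-1064) = 400 + 17024 = 17424
√Δ = 132
n = [-(20) + √Δ] / (2·4) = (-20 + 132) / 8 = 112 / 8 = 14
(The negative root is discarded since n must be a positive integer.)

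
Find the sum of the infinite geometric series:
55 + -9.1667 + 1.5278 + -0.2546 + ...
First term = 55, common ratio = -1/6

For |r| < 1, S = a / (1 - r)
S = 55 / (1 - (-1/6))
S = 55 / (7/6)
S = 330/7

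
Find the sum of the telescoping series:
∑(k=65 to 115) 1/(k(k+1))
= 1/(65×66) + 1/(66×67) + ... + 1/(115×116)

Partial fractions: 1/(k(k+1)) = 1/k - 1/(k+1)
The series telescopes:
= (1/65 - 1/66) + (1/66 - 1/67) + ... + (1/115 - 1/116)
= 1/65 - 1/116
= 51/7540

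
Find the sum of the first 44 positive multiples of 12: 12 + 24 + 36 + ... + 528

Factor out 12: = 12(1 + 2 + ... + 44) = 12 × n(n+1)/2
= 12 × 44×45/2
= 12 × 990
= 11880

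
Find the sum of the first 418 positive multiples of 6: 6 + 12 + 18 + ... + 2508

Factor out 6: = 6(1 + 2 + ... + 418) = 6 × n(n+1)/2
= 6 × 418×419/2
= 6 × 87571
= 525426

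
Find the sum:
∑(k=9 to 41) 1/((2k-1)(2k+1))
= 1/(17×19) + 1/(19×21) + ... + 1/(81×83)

Partial fractions: 1/((2k-1)(2k+1)) = (1/2)[1/(2k-1) - 1/(2k+1)]
The series telescopes:
= (1/2)[1/17 - 1/83]
= 33/1411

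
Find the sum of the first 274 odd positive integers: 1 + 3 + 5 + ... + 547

Sum of first n odd numbers = n²
= 274²
= 75076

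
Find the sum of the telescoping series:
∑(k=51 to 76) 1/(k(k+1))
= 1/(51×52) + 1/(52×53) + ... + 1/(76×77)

Partial fractions: 1/(k(k+1)) = 1/k - 1/(k+1)
The series telescopes:
= (1/51 - 1/52) + (1/52 - 1/53) + ... + (1/76 - 1/77)
= 1/51 - 1/77
= 26/3927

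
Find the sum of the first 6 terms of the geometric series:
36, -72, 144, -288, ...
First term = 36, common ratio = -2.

Sₙ = a(1 - rⁿ) / (1 - r)
S_6 = 36(1 - (-2)^6) / (1 - (-2))
S_6 = 36(1 - 64) / (3)
S_6 = -756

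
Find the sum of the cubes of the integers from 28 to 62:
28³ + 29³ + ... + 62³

Use ∑_{k=1}^{n} k³ = [n(n+1)/2]², then subtract the first 27 terms.
∑_{k=1}^{62} k³ = [62×63/2]² = 1953² = 3814209
∑_{k=1}^{27} k³ = [27×28/2]² = 378² = 142884
∑_{k=28}^{62} k³ = 3814209 - 142884 = 3671325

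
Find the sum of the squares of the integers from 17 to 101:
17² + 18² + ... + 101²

Use ∑_{k=1}^{n} k² = n(n+1)(2n+1)/6, then subtract the first 16 terms.
∑_{k=1}^{101} k² = 101×102×203/6 = 348551
∑_{k=1}^{16} k² = 16×17×33/6 = 1496
∑_{k=17}^{101} k² = 348551 - 1496 = 347055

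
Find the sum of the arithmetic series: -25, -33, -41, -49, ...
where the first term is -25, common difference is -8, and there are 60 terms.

Sₙ = n/2 × (first + last)
Last term = a + (n-1)d = -25 + (60-1)×(-8) = -497
S_60 = 60/2 × (-25 + (-497))
S_60 = 60/2 × (-522) = -15660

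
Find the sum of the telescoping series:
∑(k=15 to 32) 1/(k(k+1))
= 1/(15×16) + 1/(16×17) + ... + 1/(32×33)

Partial fractions: 1/(k(k+1)) = 1/k - 1/(k+1)
The series telescopes:
= (1/15 - 1/16) + (1/16 - 1/17) + ... + (1/32 - 1/33)
= 1/15 - 1/33
= 2/55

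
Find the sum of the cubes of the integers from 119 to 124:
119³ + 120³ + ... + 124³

Use ∑_{k=1}^{n} k³ = [n(n+1)/2]², then subtract the first 118 terms.
∑_{k=1}^{124} k³ = [124×125/2]² = 7750² = 60062500
∑_{k=1}^{118} k³ = [118×119/2]² = 7021² = 49294441
∑_{k=119}^{124} k³ = 60062500 - 49294441 = 10768059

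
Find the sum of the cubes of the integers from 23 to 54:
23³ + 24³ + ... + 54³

Use ∑_{k=1}^{n} k³ = [n(n+1)/2]², then subtract the first 22 terms.
∑_{k=1}^{54} k³ = [54×55/2]² = 1485² = 2205225
∑_{k=1}^{22} k³ = [22×23/2]² = 253² = 64009
∑_{k=23}^{54} k³ = 2205225 - 64009 = 2141216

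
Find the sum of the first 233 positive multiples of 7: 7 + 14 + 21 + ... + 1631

Factor out 7: = 7(1 + 2 + ... + 233) = 7 × n(n+1)/2
= 7 × 233×234/2
= 7 × 27261
= 190827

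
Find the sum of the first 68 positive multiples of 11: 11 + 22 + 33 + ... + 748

Factor out 11: = 11(1 + 2 + ... + 68) = 11 × n(n+1)/2
= 11 × 68×69/2
= 11 × 2346
= 25806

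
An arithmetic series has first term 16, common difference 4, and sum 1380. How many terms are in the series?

Using S = n/2 × [2a + (n-1)d]
1380 = n/2 × [2(16) + (n-1)(4)]
1380 = n/2 × [32 + 4n - 4]
2760 = n × [28 + 4n]
4n² + (28)n - 2760 = 0
Discriminant: Δ = (28)² - 4(4)(-2760) = 784 + 44160 = 44944
√Δ = 212
n = [-(28) + √Δ] / (2·4) = (-28 + 212) / 8 = 184 / 8 = 23
(The negative root is discarded since n must be a positive integer.)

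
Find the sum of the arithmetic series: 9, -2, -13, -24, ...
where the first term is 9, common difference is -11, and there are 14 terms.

Sₙ = n/2 × (first + last)
Last term = a + (n-1)d = 9 + (14-1)×(-11) = -134
S_14 = 14/2 × (9 + (-134))
S_14 = 14/2 × (-125) = -875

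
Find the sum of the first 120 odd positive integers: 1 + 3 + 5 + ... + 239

Sum of first n odd numbers = n²
= 120²
= 14400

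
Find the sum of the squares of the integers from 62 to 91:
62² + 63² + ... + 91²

Use ∑_{k=1}^{n} k² = n(n+1)(2n+1)/6, then subtract the first 61 terms.
∑_{k=1}^{91} k² = 91×92×183/6 = 255346
∑_{k=1}^{61} k² = 61×62×123/6 = 77531
∑_{k=62}^{91} k² = 255346 - 77531 = 177815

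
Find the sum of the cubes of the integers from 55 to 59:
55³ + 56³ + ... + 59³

Use ∑_{k=1}^{n} k³ = [n(n+1)/2]², then subtract the first 54 terms.
∑_{k=1}^{59} k³ = [59×60/2]² = 1770² = 3132900
∑_{k=1}^{54} k³ = [54×55/2]² = 1485² = 2205225
∑_{k=55}^{59} k³ = 3132900 - 2205225 = 927675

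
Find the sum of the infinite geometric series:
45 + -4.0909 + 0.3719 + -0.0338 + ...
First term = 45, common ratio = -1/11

For |r| < 1, S = a / (1 - r)
S = 45 / (1 - (-1/11))
S = 45 / (12/11)
S = 165/4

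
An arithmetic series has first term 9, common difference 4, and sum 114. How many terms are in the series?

Using S = n/2 × [2a + (n-1)d]
114 = n/2 × [2(9) + (n-1)(4)]
114 = n/2 × [18 + 4n - 4]
228 = n × [14 + 4n]
4n² + (14)n - 228 = 0
Discriminant: Δ = (14)² - 4(4)(-228) = 196 + 3648 = 3844
√Δ = 62
n = [-(14) + √Δ] / (2·4) = (-14 + 62) / 8 = 48 / 8 = 6
(The negative root is discarded since n must be a positive integer.)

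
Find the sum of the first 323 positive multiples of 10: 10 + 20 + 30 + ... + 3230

Factor out 10: = 10(1 + 2 + ... + 323) = 10 × n(n+1)/2
= 10 × 323×324/2
= 10 × 52326
= 523260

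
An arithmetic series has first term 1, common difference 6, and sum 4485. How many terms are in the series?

Using S = n/2 × [2a + (n-1)d]
4485 = n/2 × [2(1) + (n-1)(6)]
4485 = n/2 × [2 + 6n - 6]
8970 = n × [-4 + 6n]
6n² + (-4)n - 8970 = 0
Discriminant: Δ = (-4)² - 4(6)(-8970) = 16 + 215280 = 215296
√Δ = 464
n = [-(-4) + √Δ] / (2·6) = (4 + 464) / 12 = 468 / 12 = 39
(The negative root is discarded since n must be a positive integer.)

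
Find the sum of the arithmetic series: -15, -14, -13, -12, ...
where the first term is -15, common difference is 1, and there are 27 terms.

Sₙ = n/2 × (first + last)
Last term = a + (n-1)d = -15 + (27-1)×1 = 11
S_27 = 27/2 × (-15 + 11)
S_27 = 27/2 × (-4) = -54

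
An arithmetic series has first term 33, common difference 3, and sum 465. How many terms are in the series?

Using S = n/2 × [2a + (n-1)d]
465 = n/2 × [2(33) + (n-1)(3)]
465 = n/2 × [66 + 3n - 3]
930 = n × [63 + 3n]
3n² + (63)n - 930 = 0
Discriminant: Δ = (63)² - 4(3)(-930) = 3969 + 11160 = 15129
√Δ = 123
n = [-(63) + √Δ] / (2·3) = (-63 + 123) / 6 = 60 / 6 = 10
(The negative root is discarded since n must be a positive integer.)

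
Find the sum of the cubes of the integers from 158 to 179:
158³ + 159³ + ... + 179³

Use ∑_{k=1}^{n} k³ = [n(n+1)/2]², then subtract the first 157 terms.
∑_{k=1}^{179} k³ = [179×180/2]² = 16110² = 259532100
∑_{k=1}^{157} k³ = [157×158/2]² = 12403² = 153834409
∑_{k=158}^{179} k³ = 259532100 - 153834409 = 105697691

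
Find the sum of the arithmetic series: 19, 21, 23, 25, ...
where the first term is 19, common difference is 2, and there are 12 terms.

Sₙ = n/2 × (first + last)
Last term = a + (n-1)d = 19 + (12-1)×2 = 41
S_12 = 12/2 × (19 + 41)
S_12 = 12/2 × 60 = 360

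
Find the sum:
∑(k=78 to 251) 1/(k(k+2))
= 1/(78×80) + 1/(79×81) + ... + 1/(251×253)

Partial fractions: 1/(k(k+2)) = (1/2)[1/k - 1/(k+2)]
Telescoping leaves the first two and last two terms:
= (1/2)[1/78 + 1/79 - 1/252 - 1/253]
= 1149647/130954824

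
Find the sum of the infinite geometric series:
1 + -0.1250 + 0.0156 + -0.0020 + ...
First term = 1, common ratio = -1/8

For |r| < 1, S = a / (1 - r)
S = 1 / (1 - (-1/8))
S = 1 / (9/8)
S = 8/9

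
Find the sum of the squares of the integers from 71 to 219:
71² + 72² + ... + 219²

Use ∑_{k=1}^{n} k² = n(n+1)(2n+1)/6, then subtract the first 70 terms.
∑_{k=1}^{219} k² = 219×220×439/6 = 3525170
∑_{k=1}^{70} k² = 70×71×141/6 = 116795
∑_{k=71}^{219} k² = 3525170 - 116795 = 3408375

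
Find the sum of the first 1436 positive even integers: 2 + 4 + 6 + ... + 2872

Sum of first n even numbers = n(n+1)
= 1436×1437
= 2063532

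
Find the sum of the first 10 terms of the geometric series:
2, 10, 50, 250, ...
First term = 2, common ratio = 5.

Sₙ = a(1 - rⁿ) / (1 - r)
S_10 = 2(1 - 5^10) / (1 - 5)
S_10 = 2(1 - 9765625) / (-4)
S_10 = 4882812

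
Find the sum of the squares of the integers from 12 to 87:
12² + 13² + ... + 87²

Use ∑_{k=1}^{n} k² = n(n+1)(2n+1)/6, then subtract the first 11 terms.
∑_{k=1}^{87} k² = 87×88×175/6 = 223300
∑_{k=1}^{11} k² = 11×12×23/6 = 506
∑_{k=12}^{87} k² = 223300 - 506 = 222794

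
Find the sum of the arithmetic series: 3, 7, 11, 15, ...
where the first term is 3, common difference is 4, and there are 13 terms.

Sₙ = n/2 × (first + last)
Last term = a + (n-1)d = 3 + (13-1)×4 = 51
S_13 = 13/2 × (3 + 51)
S_13 = 13/2 × 54 = 351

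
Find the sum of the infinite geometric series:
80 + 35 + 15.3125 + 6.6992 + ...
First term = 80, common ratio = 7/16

For |r| < 1, S = a / (1 - r)
S = 80 / (1 - (7/16))
S = 80 / (9/16)
S = 1280/9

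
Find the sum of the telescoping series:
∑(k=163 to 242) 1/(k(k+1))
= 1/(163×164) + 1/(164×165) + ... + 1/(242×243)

Partial fractions: 1/(k(k+1)) = 1/k - 1/(k+1)
The series telescopes:
= (1/163 - 1/164) + (1/164 - 1/165) + ... + (1/242 - 1/243)
= 1/163 - 1/243
= 80/39609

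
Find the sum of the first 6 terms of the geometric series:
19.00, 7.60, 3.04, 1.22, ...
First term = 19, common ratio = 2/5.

Sₙ = a(1 - rⁿ) / (1 - r)
S_6 = 19(1 - (2/5)^6) / (1 - (2/5))
S_6 = 19(1 - (64/15625)) / (3/5)
S_6 = 98553/3125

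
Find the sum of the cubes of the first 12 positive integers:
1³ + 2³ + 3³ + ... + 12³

Formula: ∑k³ = [n(n+1)/2]²
= [12×13/2]²
= 78²
= 6084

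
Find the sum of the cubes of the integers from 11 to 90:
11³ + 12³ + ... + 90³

Use ∑_{k=1}^{n} k³ = [n(n+1)/2]², then subtract the first 10 terms.
∑_{k=1}^{90} k³ = [90×91/2]² = 4095² = 16769025
∑_{k=1}^{10} k³ = [10×11/2]² = 55² = 3025
∑_{k=11}^{90} k³ = 16769025 - 3025 = 16766000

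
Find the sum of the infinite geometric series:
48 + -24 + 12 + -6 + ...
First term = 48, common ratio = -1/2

For |r| < 1, S = a / (1 - r)
S = 48 / (1 - (-1/2))
S = 48 / (3/2)
S = 32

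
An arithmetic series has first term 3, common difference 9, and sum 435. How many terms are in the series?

Using S = n/2 × [2a + (n-1)d]
435 = n/2 × [2(3) + (n-1)(9)]
435 = n/2 × [6 + 9n - 9]
870 = n × [-3 + 9n]
9n² + (-3)n - 870 = 0
Discriminant: Δ = (-3)² - 4(9)(-870) = 9 + 31320 = 31329
√Δ = 177
n = [-(-3) + √Δ] / (2·9) = (3 + 177) / 18 = 180 / 18 = 10
(The negative root is discarded since n must be a positive integer.)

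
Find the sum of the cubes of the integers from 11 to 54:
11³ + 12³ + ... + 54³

Use ∑_{k=1}^{n} k³ = [n(n+1)/2]², then subtract the first 10 terms.
∑_{k=1}^{54} k³ = [54×55/2]² = 1485² = 2205225
∑_{k=1}^{10} k³ = [10×11/2]² = 55² = 3025
∑_{k=11}^{54} k³ = 2205225 - 3025 = 2202200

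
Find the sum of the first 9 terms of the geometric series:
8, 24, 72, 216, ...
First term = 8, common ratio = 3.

Sₙ = a(1 - rⁿ) / (1 - r)
S_9 = 8(1 - 3^9) / (1 - 3)
S_9 = 8(1 - 19683) / (-2)
S_9 = 78728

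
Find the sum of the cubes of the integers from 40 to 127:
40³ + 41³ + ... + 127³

Use ∑_{k=1}^{n} k³ = [n(n+1)/2]², then subtract the first 39 terms.
∑_{k=1}^{127} k³ = [127×128/2]² = 8128² = 66064384
∑_{k=1}^{39} k³ = [39×40/2]² = 780² = 608400
∑_{k=40}^{127} k³ = 66064384 - 608400 = 65455984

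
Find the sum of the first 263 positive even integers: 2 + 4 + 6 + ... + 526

Sum of first n even numbers = n(n+1)
= 263×264
= 69432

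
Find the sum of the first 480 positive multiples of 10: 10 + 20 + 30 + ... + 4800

Factor out 10: = 10(1 + 2 + ... + 480) = 10 × n(n+1)/2
= 10 × 480×481/2
= 10 × 115440
= 1154400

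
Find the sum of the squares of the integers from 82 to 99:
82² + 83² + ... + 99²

Use ∑_{k=1}^{n} k² = n(n+1)(2n+1)/6, then subtract the first 81 terms.
∑_{k=1}^{99} k² = 99×100×199/6 = 328350
∑_{k=1}^{81} k² = 81×82×163/6 = 180441
∑_{k=82}^{99} k² = 328350 - 180441 = 147909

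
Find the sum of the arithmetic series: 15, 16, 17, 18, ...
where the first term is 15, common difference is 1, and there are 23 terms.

Sₙ = n/2 × (first + last)
Last term = a + (n-1)d = 15 + (23-1)×1 = 37
S_23 = 23/2 × (15 + 37)
S_23 = 23/2 × 52 = 598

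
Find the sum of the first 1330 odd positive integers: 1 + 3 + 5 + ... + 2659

Sum of first n odd numbers = n²
= 1330²
= 1768900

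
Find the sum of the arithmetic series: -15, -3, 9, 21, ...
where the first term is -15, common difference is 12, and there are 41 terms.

Sₙ = n/2 × (first + last)
Last term = a + (n-1)d = -15 + (41-1)×12 = 465
S_41 = 41/2 × (-15 + 465)
S_41 = 41/2 × 450 = 9225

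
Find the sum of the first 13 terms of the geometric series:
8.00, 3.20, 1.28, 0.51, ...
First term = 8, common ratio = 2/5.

Sₙ = a(1 - rⁿ) / (1 - r)
S_13 = 8(1 - (2/5)^13) / (1 - (2/5))
S_13 = 8(1 - (8192/1220703125)) / (3/5)
S_13 = 3255186488/244140625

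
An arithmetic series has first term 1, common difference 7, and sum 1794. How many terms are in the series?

Using S = n/2 × [2a + (n-1)d]
1794 = n/2 × [2(1) + (n-1)(7)]
1794 = n/2 × [2 + 7n - 7]
3588 = n × [-5 + 7n]
7n² + (-5)n - 3588 = 0
Discriminant: Δ = (-5)² - 4(7)(-3588) = 25 + 100464 = 100489
√Δ = 317
n = [-(-5) + √Δ] / (2·7) = (5 + 317) / 14 = 322 / 14 = 23
(The negative root is discarded since n must be a positive integer.)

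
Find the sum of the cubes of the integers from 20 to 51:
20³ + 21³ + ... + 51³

Use ∑_{k=1}^{n} k³ = [n(n+1)/2]², then subtract the first 19 terms.
∑_{k=1}^{51} k³ = [51×52/2]² = 1326² = 1758276
∑_{k=1}^{19} k³ = [19×20/2]² = 190² = 36100
∑_{k=20}^{51} k³ = 1758276 - 36100 = 1722176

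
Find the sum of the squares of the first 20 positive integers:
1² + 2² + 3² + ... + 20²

Formula: ∑k² = n(n+1)(2n+1)/6
= 20×21×41/6
= 17220/6
= 2870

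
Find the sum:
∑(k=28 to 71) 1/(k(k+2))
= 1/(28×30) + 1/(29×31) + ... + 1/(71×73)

Partial fractions: 1/(k(k+2)) = (1/2)[1/k - 1/(k+2)]
Telescoping leaves the first two and last two terms:
= (1/2)[1/28 + 1/29 - 1/72 - 1/73]
= 45463/2133936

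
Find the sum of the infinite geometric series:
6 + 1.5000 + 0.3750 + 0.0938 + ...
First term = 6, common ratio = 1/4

For |r| < 1, S = a / (1 - r)
S = 6 / (1 - (1/4))
S = 6 / (3/4)
S = 8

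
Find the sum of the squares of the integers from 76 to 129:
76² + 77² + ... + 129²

Use ∑_{k=1}^{n} k² = n(n+1)(2n+1)/6, then subtract the first 75 terms.
∑_{k=1}^{129} k² = 129×130×259/6 = 723905
∑_{k=1}^{75} k² = 75×76×151/6 = 143450
∑_{k=76}^{129} k² = 723905 - 143450 = 580455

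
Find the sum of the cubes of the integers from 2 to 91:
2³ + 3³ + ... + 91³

Use ∑_{k=1}^{n} k³ = [n(n+1)/2]², then subtract the first 1 terms.
∑_{k=1}^{91} k³ = [91×92/2]² = 4186² = 17522596
∑_{k=1}^{1} k³ = [1×2/2]² = 1² = 1
∑_{k=2}^{91} k³ = 17522596 - 1 = 17522595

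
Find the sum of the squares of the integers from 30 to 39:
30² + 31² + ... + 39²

Use ∑_{k=1}^{n} k² = n(n+1)(2n+1)/6, then subtract the first 29 terms.
∑_{k=1}^{39} k² = 39×40×79/6 = 20540
∑_{k=1}^{29} k² = 29×30×59/6 = 8555
∑_{k=30}^{39} k² = 20540 - 8555 = 11985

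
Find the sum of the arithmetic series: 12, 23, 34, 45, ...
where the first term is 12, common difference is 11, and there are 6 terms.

Sₙ = n/2 × (first + last)
Last term = a + (n-1)d = 12 + (6-1)×11 = 67
S_6 = 6/2 × (12 + 67)
S_6 = 6/2 × 79 = 237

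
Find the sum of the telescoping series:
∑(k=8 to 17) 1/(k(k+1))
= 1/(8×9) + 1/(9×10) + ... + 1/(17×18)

Partial fractions: 1/(k(k+1)) = 1/k - 1/(k+1)
The series telescopes:
= (1/8 - 1/9) + (1/9 - 1/10) + ... + (1/17 - 1/18)
= 1/8 - 1/18
= 5/72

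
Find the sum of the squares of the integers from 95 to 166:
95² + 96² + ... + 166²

Use ∑_{k=1}^{n} k² = n(n+1)(2n+1)/6, then subtract the first 94 terms.
∑_{k=1}^{166} k² = 166×167×333/6 = 1538571
∑_{k=1}^{94} k² = 94×95×189/6 = 281295
∑_{k=95}^{166} k² = 1538571 - 281295 = 1257276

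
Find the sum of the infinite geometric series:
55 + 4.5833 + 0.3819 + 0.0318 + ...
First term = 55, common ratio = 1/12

For |r| < 1, S = a / (1 - r)
S = 55 / (1 - (1/12))
S = 55 / (11/12)
S = 60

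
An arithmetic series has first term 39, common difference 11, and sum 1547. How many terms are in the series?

Using S = n/2 × [2a + (n-1)d]
1547 = n/2 × [2(39) + (n-1)(11)]
1547 = n/2 × [78 + 11n - 11]
3094 = n × [67 + 11n]
11n² + (67)n - 3094 = 0
Discriminant: Δ = (67)² - 4(11)(-3094) = 4489 + 136136 = 140625
√Δ = 375
n = [-(67) + √Δ] / (2·11) = (-67 + 375) / 22 = 308 / 22 = 14
(The negative root is discarded since n must be a positive integer.)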